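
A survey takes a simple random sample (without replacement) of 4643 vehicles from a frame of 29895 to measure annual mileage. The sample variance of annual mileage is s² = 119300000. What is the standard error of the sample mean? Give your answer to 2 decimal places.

147.32

Under SRS without replacement, Var(ȳ) = (1 − f)·s²/n with f = n/N = 4643/29895 = 0.15531025.
Var(ȳ) = (1 − 0.15531025)·119300000/4643 = 0.84468975·25694.594 = 21703.96.
SE(ȳ) = √(21703.96) = 147.32.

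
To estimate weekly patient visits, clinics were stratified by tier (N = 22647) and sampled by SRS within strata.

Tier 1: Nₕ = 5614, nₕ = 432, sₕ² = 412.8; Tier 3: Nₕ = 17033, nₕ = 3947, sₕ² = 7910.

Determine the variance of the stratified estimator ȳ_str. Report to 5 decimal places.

Var(ȳ_str) = Σₕ Wₕ²(1 − fₕ)sₕ²/nₕ with Wₕ = Nₕ/N, N = 22647.
Tier 1: Wₕ = 0.24789155; term = 0.24789155²·(1 − 0.07695048)·412.8/432 = 0.054200638.
Tier 3: Wₕ = 0.75210845; term = 0.75210845²·(1 − 0.23172665)·7910/3947 = 0.87093563.
Sum = 0.92513627.

0.92514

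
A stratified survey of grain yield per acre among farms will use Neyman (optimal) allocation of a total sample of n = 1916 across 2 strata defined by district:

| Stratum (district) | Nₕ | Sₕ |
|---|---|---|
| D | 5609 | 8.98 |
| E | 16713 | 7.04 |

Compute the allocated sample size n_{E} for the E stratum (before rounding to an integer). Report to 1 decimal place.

1341.7

Neyman allocation: nₕ = n·NₕSₕ / Σⱼ NⱼSⱼ.
Σ NⱼSⱼ = 5609·8.98 + 16713·7.04 = 168028.34.
n_{E} = 1916·16713·7.04 / 168028.34 = 1341.7.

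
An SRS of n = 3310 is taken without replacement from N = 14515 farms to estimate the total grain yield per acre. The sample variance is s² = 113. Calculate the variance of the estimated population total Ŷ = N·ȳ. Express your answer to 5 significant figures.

5.5524 × 10^6

Var(Ŷ) = N²·Var(ȳ) = N²·(1 − n/N)·s²/n.
f = 3310/14515 = 0.22803996; Var(ȳ) = 0.77196004·113/3310 = 0.026353923.
Var(Ŷ) = 14515² · 0.026353923 = 5.5523822 × 10^6.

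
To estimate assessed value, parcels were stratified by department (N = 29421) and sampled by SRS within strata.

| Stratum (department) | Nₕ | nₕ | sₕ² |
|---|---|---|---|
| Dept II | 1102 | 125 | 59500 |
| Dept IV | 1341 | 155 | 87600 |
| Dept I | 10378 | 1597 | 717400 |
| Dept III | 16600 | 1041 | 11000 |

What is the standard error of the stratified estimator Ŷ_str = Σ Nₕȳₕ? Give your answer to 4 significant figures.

Var(Ŷ_str) = Σₕ Nₕ²(1 − fₕ)sₕ²/nₕ.
Dept II: 1102²·(1 − 125/1102)·59500/125 = 5.124873 × 10^8.
Dept IV: 1341²·(1 − 155/1341)·87600/155 = 8.9884721 × 10^8.
Dept I: 10378²·(1 − 1597/10378)·717400/1597 = 4.093682 × 10^10.
Dept III: 16600²·(1 − 1041/16600)·11000/1041 = 2.7291771 × 10^9.
Sum = 4.5077332 × 10^10.
SE = √(4.5077332 × 10^10) = 212300.

212300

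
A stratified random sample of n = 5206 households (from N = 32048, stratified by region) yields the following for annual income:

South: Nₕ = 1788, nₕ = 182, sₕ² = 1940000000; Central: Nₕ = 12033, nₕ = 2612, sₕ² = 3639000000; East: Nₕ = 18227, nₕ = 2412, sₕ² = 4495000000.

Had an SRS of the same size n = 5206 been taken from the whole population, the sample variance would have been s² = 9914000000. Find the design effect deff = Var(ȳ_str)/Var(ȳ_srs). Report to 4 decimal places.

Var(ȳ_str) = Σ Wₕ²(1−fₕ)sₕ²/nₕ with Wₕ = Nₕ/32048:
  South: (1788/32048)²·(1−182/1788)·1940000000/182 = 29801.734
  Central: (12033/32048)²·(1−2612/12033)·3639000000/2612 = 153772.24
  East: (18227/32048)²·(1−2412/18227)·4495000000/2412 = 523040.02
  → Var(ȳ_str) = 706613.99.
Var(ȳ_srs) = (1 − 5206/32048)·9914000000/5206 = 1.5949927 × 10^6.
deff = 706613.99 / (1.5949927 × 10^6) = 0.4430.

0.4430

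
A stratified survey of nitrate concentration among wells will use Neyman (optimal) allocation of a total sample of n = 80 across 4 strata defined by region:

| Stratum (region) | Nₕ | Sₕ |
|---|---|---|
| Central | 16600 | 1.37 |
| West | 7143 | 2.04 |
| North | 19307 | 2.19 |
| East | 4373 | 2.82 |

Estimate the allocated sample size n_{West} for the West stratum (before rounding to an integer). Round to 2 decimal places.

12.68

Neyman allocation: nₕ = n·NₕSₕ / Σⱼ NⱼSⱼ.
Σ NⱼSⱼ = 16600·1.37 + 7143·2.04 + 19307·2.19 + 4373·2.82 = 91927.91.
n_{West} = 80·7143·2.04 / 91927.91 = 12.68.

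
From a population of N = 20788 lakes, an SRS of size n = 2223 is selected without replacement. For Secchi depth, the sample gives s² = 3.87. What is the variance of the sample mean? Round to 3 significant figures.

Under SRS without replacement, Var(ȳ) = (1 − f)·s²/n with f = n/N = 2223/20788 = 0.10693669.
Var(ȳ) = (1 − 0.10693669)·3.87/2223 = 0.89306331·0.0017408907 = 0.0015547256.

0.00155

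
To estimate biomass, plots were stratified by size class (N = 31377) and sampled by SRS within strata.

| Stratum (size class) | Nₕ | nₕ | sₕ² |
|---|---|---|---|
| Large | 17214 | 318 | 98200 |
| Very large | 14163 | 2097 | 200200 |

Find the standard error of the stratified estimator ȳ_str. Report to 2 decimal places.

10.38

Var(ȳ_str) = Σₕ Wₕ²(1 − fₕ)sₕ²/nₕ with Wₕ = Nₕ/N, N = 31377.
Large: Wₕ = 0.54861841; term = 0.54861841²·(1 − 0.01847334)·98200/318 = 91.227806.
Very large: Wₕ = 0.45138159; term = 0.45138159²·(1 − 0.14806185)·200200/2097 = 16.571483.
Sum = 107.79929.
SE = √(107.79929) = 10.38.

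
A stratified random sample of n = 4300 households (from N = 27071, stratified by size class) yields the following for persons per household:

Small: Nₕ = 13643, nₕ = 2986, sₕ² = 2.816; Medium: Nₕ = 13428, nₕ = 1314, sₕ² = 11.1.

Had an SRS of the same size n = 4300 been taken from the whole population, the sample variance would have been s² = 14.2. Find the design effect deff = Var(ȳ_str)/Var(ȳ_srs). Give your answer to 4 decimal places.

0.7424

Var(ȳ_str) = Σ Wₕ²(1−fₕ)sₕ²/nₕ with Wₕ = Nₕ/27071:
  Small: (13643/27071)²·(1−2986/13643)·2.816/2986 = 1.8710229 × 10^-4
  Medium: (13428/27071)²·(1−1314/13428)·11.1/1314 = 0.0018750719
  → Var(ȳ_str) = 0.0020621742.
Var(ȳ_srs) = (1 − 4300/27071)·14.2/4300 = 0.002777779.
deff = 0.0020621742 / 0.002777779 = 0.7424.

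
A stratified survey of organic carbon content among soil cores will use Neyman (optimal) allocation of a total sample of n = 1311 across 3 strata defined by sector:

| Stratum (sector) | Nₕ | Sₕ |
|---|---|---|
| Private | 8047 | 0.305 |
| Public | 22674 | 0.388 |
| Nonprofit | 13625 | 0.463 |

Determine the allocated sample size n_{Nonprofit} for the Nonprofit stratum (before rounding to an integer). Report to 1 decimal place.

471.0

Neyman allocation: nₕ = n·NₕSₕ / Σⱼ NⱼSⱼ.
Σ NⱼSⱼ = 8047·0.305 + 22674·0.388 + 13625·0.463 = 17560.222.
n_{Nonprofit} = 1311·13625·0.463 / 17560.222 = 471.0.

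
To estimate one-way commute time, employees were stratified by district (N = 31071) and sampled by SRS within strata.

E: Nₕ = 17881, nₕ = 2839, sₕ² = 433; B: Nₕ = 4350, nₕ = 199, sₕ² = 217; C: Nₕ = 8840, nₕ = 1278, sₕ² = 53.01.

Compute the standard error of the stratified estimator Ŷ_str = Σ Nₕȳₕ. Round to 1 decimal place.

Var(Ŷ_str) = Σₕ Nₕ²(1 − fₕ)sₕ²/nₕ.
E: 17881²·(1 − 2839/17881)·433/2839 = 4.1022289 × 10^7.
B: 4350²·(1 − 199/4350)·217/199 = 1.9690133 × 10^7.
C: 8840²·(1 − 1278/8840)·53.01/1278 = 2.772783 × 10^6.
Sum = 6.3485205 × 10^7.
SE = √(6.3485205 × 10^7) = 7967.8.

7967.8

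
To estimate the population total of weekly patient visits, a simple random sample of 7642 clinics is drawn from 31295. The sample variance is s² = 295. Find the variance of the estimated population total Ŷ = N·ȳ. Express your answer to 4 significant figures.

2.857 × 10^7

Var(Ŷ) = N²·Var(ȳ) = N²·(1 − n/N)·s²/n.
f = 7642/31295 = 0.24419236; Var(ȳ) = 0.75580764·295/7642 = 0.029176034.
Var(Ŷ) = 31295² · 0.029176034 = 2.8574337 × 10^7.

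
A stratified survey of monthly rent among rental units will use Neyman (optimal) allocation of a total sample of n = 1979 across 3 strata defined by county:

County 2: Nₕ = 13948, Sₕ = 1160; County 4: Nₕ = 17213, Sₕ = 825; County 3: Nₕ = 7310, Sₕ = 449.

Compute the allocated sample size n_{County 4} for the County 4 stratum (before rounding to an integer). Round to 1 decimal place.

834.9

Neyman allocation: nₕ = n·NₕSₕ / Σⱼ NⱼSⱼ.
Σ NⱼSⱼ = 13948·1160 + 17213·825 + 7310·449 = 3.3662595 × 10^7.
n_{County 4} = 1979·17213·825 / (3.3662595 × 10^7) = 834.9.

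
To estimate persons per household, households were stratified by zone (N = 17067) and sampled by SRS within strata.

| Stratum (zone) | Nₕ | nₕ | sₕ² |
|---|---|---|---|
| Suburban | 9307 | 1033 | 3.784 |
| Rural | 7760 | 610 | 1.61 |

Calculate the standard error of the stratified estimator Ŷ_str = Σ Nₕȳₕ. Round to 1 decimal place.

654.6

Var(Ŷ_str) = Σₕ Nₕ²(1 − fₕ)sₕ²/nₕ.
Suburban: 9307²·(1 − 1033/9307)·3.784/1033 = 282082.43.
Rural: 7760²·(1 − 610/7760)·1.61/610 = 146441.38.
Sum = 428523.81.
SE = √(428523.81) = 654.6.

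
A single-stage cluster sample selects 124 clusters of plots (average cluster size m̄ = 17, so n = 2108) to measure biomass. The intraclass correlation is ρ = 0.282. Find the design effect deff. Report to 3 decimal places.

deff = 1 + (17 − 1)·0.282 = 1 + 4.512 = 5.512.

5.512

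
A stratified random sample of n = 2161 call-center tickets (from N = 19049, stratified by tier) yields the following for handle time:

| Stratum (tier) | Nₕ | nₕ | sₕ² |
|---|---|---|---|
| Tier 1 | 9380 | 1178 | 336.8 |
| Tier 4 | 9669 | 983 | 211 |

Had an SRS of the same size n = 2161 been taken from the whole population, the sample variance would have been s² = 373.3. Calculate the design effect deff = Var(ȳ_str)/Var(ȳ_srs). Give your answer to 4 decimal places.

0.7202

Var(ȳ_str) = Σ Wₕ²(1−fₕ)sₕ²/nₕ with Wₕ = Nₕ/19049:
  Tier 1: (9380/19049)²·(1−1178/9380)·336.8/1178 = 0.060618479
  Tier 4: (9669/19049)²·(1−983/9669)·211/983 = 0.0496805
  → Var(ȳ_str) = 0.11029898.
Var(ȳ_srs) = (1 − 2161/19049)·373.3/2161 = 0.15314727.
deff = 0.11029898 / 0.15314727 = 0.7202.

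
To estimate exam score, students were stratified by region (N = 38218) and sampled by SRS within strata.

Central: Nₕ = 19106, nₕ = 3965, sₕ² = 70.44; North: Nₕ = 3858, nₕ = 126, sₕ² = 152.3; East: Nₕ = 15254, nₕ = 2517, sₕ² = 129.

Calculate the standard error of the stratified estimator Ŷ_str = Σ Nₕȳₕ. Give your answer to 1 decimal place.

5700.9

Var(Ŷ_str) = Σₕ Nₕ²(1 − fₕ)sₕ²/nₕ.
Central: 19106²·(1 − 3965/19106)·70.44/3965 = 5.1392588 × 10^6.
North: 3858²·(1 − 126/3858)·152.3/126 = 1.7403365 × 10^7.
East: 15254²·(1 − 2517/15254)·129/2517 = 9.9576621 × 10^6.
Sum = 3.2500286 × 10^7.
SE = √(3.2500286 × 10^7) = 5700.9.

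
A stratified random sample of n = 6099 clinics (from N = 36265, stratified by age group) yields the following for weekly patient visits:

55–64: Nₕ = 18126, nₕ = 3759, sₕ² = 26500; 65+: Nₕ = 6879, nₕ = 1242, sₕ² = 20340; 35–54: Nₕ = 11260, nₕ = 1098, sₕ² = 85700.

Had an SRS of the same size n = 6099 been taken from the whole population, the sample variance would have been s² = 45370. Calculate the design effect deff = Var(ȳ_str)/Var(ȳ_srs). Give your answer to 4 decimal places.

1.4011

Var(ȳ_str) = Σ Wₕ²(1−fₕ)sₕ²/nₕ with Wₕ = Nₕ/36265:
  55–64: (18126/36265)²·(1−3759/18126)·26500/3759 = 1.3959384
  65+: (6879/36265)²·(1−1242/6879)·20340/1242 = 0.48286679
  35–54: (11260/36265)²·(1−1098/11260)·85700/1098 = 6.7907962
  → Var(ȳ_str) = 8.6696014.
Var(ȳ_srs) = (1 − 6099/36265)·45370/6099 = 6.1878559.
deff = 8.6696014 / 6.1878559 = 1.4011.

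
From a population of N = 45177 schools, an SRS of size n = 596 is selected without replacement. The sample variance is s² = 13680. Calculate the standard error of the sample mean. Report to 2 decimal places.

Under SRS without replacement, Var(ȳ) = (1 − f)·s²/n with f = n/N = 596/45177 = 0.01319255.
Var(ȳ) = (1 − 0.01319255)·13680/596 = 0.98680745·22.95302 = 22.650211.
SE(ȳ) = √(22.650211) = 4.76.

4.76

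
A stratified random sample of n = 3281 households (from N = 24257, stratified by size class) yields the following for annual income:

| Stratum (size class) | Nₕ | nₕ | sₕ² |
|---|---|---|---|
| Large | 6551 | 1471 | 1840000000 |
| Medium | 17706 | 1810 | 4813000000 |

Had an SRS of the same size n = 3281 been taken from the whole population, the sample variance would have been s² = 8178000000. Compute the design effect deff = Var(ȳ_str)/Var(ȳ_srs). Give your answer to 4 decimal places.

Var(ȳ_str) = Σ Wₕ²(1−fₕ)sₕ²/nₕ with Wₕ = Nₕ/24257:
  Large: (6551/24257)²·(1−1471/6551)·1840000000/1471 = 70746.064
  Medium: (17706/24257)²·(1−1810/17706)·4813000000/1810 = 1.2719541 × 10^6
  → Var(ȳ_str) = 1.3427002 × 10^6.
Var(ȳ_srs) = (1 − 3281/24257)·8178000000/3281 = 2.155393 × 10^6.
deff = (1.3427002 × 10^6) / (2.155393 × 10^6) = 0.6229.

0.6229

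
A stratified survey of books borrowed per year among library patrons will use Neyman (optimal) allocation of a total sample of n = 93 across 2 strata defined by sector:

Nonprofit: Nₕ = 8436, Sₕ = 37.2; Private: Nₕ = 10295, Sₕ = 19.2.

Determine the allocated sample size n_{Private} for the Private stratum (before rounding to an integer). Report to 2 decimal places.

Neyman allocation: nₕ = n·NₕSₕ / Σⱼ NⱼSⱼ.
Σ NⱼSⱼ = 8436·37.2 + 10295·19.2 = 511483.2.
n_{Private} = 93·10295·19.2 / 511483.2 = 35.94.

35.94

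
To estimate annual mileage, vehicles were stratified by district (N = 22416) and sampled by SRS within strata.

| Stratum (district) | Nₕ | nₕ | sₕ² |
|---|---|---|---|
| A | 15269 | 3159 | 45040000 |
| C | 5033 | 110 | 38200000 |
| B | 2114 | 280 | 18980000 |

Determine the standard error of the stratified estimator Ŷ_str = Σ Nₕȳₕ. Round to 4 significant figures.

3.392 × 10^6

Var(Ŷ_str) = Σₕ Nₕ²(1 − fₕ)sₕ²/nₕ.
A: 15269²·(1 − 3159/15269)·45040000/3159 = 2.6363526 × 10^12.
C: 5033²·(1 − 110/5033)·38200000/110 = 8.6045358 × 10^12.
B: 2114²·(1 − 280/2114)·18980000/280 = 2.6281037 × 10^11.
Sum = 1.1503699 × 10^13.
SE = √(1.1503699 × 10^13) = 3.392 × 10^6.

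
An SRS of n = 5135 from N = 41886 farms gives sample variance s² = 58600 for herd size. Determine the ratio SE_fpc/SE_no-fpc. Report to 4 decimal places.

0.9367

f = n/N = 5135/41886 = 0.12259466.
SE_no-fpc = √(s²/n) = 3.3781473; SE_fpc = √((1−f)s²/n) = 3.1643078.
Ratio = √(1−f) = 0.93669917.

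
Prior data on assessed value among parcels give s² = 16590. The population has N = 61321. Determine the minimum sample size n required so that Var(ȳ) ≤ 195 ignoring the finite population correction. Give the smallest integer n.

86

Without fpc, n₀ = s²/D = 16590/195 = 85.0769.
Rounding up, n = 86.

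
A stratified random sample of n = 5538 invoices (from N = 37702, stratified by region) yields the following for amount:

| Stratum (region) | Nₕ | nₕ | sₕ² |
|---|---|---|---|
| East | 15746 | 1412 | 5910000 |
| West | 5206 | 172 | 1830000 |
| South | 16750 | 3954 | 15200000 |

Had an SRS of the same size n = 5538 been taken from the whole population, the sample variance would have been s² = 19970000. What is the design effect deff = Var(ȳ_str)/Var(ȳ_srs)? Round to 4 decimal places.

Var(ȳ_str) = Σ Wₕ²(1−fₕ)sₕ²/nₕ with Wₕ = Nₕ/37702:
  East: (15746/37702)²·(1−1412/15746)·5910000/1412 = 664.60201
  West: (5206/37702)²·(1−172/5206)·1830000/172 = 196.16036
  South: (16750/37702)²·(1−3954/16750)·15200000/3954 = 579.6518
  → Var(ȳ_str) = 1440.4142.
Var(ȳ_srs) = (1 − 5538/37702)·19970000/5538 = 3076.3148.
deff = 1440.4142 / 3076.3148 = 0.4682.

0.4682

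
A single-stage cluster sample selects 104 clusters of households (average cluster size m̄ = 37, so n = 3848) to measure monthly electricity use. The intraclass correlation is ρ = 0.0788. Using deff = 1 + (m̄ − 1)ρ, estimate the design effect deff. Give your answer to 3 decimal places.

deff = 1 + (37 − 1)·0.0788 = 1 + 2.8368 = 3.8368.

3.837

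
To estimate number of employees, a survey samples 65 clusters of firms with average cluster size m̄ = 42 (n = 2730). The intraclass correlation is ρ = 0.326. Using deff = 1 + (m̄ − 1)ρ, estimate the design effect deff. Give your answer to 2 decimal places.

deff = 1 + (42 − 1)·0.326 = 1 + 13.366 = 14.366.

14.37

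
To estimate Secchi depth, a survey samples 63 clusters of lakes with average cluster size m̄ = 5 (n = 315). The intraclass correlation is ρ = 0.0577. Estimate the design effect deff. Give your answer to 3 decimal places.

1.231

deff = 1 + (5 − 1)·0.0577 = 1 + 0.2308 = 1.2308.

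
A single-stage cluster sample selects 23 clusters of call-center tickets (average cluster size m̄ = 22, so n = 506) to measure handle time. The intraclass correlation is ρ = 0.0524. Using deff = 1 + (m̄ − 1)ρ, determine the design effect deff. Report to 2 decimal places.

deff = 1 + (22 − 1)·0.0524 = 1 + 1.1004 = 2.1004.

2.10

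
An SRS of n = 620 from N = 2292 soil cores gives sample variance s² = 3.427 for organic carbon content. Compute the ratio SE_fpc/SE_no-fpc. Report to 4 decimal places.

f = n/N = 620/2292 = 0.27050611.
SE_no-fpc = √(s²/n) = 0.074346616; SE_fpc = √((1−f)s²/n) = 0.063499753.
Ratio = √(1−f) = 0.85410415.

0.8541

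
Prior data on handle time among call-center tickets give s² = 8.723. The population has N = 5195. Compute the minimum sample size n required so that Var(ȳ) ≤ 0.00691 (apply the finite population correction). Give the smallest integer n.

Without fpc, n₀ = s²/D = 8.723/0.00691 = 1262.3734.
With fpc, (1 − n/N)·s²/n ≤ D requires n ≥ n₀/(1 + n₀/N) = 1262.3734/(1 + 1262.3734/5195) = 1015.5878.
Rounding up, n = 1016.

1016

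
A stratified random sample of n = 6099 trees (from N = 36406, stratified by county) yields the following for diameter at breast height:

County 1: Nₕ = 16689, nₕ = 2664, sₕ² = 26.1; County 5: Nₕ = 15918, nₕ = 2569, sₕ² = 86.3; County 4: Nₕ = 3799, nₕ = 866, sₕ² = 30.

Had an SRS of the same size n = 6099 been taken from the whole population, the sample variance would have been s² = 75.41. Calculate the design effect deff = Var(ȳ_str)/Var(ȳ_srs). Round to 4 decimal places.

0.7196

Var(ȳ_str) = Σ Wₕ²(1−fₕ)sₕ²/nₕ with Wₕ = Nₕ/36406:
  County 1: (16689/36406)²·(1−2664/16689)·26.1/2664 = 0.001730189
  County 5: (15918/36406)²·(1−2569/15918)·86.3/2569 = 0.0053856484
  County 4: (3799/36406)²·(1−866/3799)·30/866 = 2.912318 × 10^-4
  → Var(ȳ_str) = 0.0074070692.
Var(ȳ_srs) = (1 − 6099/36406)·75.41/6099 = 0.01029296.
deff = 0.0074070692 / 0.01029296 = 0.7196.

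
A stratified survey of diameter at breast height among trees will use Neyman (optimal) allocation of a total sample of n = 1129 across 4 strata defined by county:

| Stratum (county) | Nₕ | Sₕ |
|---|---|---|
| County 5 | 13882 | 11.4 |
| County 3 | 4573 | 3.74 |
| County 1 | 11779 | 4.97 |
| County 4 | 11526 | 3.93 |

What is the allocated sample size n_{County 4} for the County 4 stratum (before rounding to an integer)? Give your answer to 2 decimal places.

Neyman allocation: nₕ = n·NₕSₕ / Σⱼ NⱼSⱼ.
Σ NⱼSⱼ = 13882·11.4 + 4573·3.74 + 11779·4.97 + 11526·3.93 = 279196.63.
n_{County 4} = 1129·11526·3.93 / 279196.63 = 183.17.

183.17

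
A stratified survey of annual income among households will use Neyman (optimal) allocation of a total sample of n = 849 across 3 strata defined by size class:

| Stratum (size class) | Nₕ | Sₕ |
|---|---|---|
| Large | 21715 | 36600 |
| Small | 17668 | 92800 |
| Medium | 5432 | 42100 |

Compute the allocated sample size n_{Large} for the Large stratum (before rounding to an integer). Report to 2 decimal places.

Neyman allocation: nₕ = n·NₕSₕ / Σⱼ NⱼSⱼ.
Σ NⱼSⱼ = 21715·36600 + 17668·92800 + 5432·42100 = 2.6630466 × 10^9.
n_{Large} = 849·21715·36600 / (2.6630466 × 10^9) = 253.38.

253.38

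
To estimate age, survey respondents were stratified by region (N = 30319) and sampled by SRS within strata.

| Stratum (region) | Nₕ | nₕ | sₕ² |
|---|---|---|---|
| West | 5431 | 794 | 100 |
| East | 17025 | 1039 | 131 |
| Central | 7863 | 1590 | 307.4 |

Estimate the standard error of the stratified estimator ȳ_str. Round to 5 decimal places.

Var(ȳ_str) = Σₕ Wₕ²(1 − fₕ)sₕ²/nₕ with Wₕ = Nₕ/N, N = 30319.
West: Wₕ = 0.17912860; term = 0.17912860²·(1 − 0.14619775)·100/794 = 0.0034503778.
East: Wₕ = 0.56152907; term = 0.56152907²·(1 − 0.06102790)·131/1039 = 0.037329565.
Central: Wₕ = 0.25934233; term = 0.25934233²·(1 − 0.20221290)·307.4/1590 = 0.010373864.
Sum = 0.051153807.
SE = √(0.051153807) = 0.22617.

0.22617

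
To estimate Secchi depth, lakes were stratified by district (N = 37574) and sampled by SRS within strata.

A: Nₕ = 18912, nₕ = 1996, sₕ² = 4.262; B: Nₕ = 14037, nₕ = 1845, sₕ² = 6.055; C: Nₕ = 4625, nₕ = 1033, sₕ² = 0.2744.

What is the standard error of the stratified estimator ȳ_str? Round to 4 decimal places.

Var(ȳ_str) = Σₕ Wₕ²(1 − fₕ)sₕ²/nₕ with Wₕ = Nₕ/N, N = 37574.
A: Wₕ = 0.50332677; term = 0.50332677²·(1 − 0.10554146)·4.262/1996 = 4.8385271 × 10^-4.
B: Wₕ = 0.37358280; term = 0.37358280²·(1 − 0.13143834)·6.055/1845 = 3.9782509 × 10^-4.
C: Wₕ = 0.12309043; term = 0.12309043²·(1 − 0.22335135)·0.2744/1033 = 3.1257698 × 10^-6.
Sum = 8.8480357 × 10^-4.
SE = √(8.8480357 × 10^-4) = 0.0297.

0.0297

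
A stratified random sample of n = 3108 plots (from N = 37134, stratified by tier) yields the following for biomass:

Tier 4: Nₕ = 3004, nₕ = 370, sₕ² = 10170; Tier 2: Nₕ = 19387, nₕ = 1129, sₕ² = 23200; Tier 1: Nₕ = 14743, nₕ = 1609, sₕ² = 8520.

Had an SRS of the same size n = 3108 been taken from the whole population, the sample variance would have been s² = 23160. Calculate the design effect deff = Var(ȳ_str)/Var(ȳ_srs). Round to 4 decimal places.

0.9045

Var(ȳ_str) = Σ Wₕ²(1−fₕ)sₕ²/nₕ with Wₕ = Nₕ/37134:
  Tier 4: (3004/37134)²·(1−370/3004)·10170/370 = 0.1577217
  Tier 2: (19387/37134)²·(1−1129/19387)·23200/1129 = 5.2749019
  Tier 1: (14743/37134)²·(1−1609/14743)·8520/1609 = 0.74357189
  → Var(ȳ_str) = 6.1761955.
Var(ȳ_srs) = (1 − 3108/37134)·23160/3108 = 6.8280503.
deff = 6.1761955 / 6.8280503 = 0.9045.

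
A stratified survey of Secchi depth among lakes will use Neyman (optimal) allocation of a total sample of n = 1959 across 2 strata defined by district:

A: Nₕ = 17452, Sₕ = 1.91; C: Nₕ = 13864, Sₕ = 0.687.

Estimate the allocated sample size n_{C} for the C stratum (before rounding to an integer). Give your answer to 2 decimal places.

435.36

Neyman allocation: nₕ = n·NₕSₕ / Σⱼ NⱼSⱼ.
Σ NⱼSⱼ = 17452·1.91 + 13864·0.687 = 42857.888.
n_{C} = 1959·13864·0.687 / 42857.888 = 435.36.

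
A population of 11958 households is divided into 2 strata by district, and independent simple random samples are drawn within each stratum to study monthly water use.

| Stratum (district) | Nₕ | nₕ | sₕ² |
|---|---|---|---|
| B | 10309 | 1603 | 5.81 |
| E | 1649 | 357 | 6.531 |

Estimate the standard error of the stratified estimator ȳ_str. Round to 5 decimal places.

0.05047

Var(ȳ_str) = Σₕ Wₕ²(1 − fₕ)sₕ²/nₕ with Wₕ = Nₕ/N, N = 11958.
B: Wₕ = 0.86210069; term = 0.86210069²·(1 − 0.15549520)·5.81/1603 = 0.0022748916.
E: Wₕ = 0.13789931; term = 0.13789931²·(1 − 0.21649485)·6.531/357 = 2.7256968 × 10^-4.
Sum = 0.0025474613.
SE = √(0.0025474613) = 0.05047.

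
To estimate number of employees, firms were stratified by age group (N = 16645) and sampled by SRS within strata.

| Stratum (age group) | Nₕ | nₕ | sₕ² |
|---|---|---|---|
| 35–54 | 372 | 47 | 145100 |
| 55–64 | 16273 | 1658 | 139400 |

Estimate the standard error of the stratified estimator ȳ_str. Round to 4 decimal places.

Var(ȳ_str) = Σₕ Wₕ²(1 − fₕ)sₕ²/nₕ with Wₕ = Nₕ/N, N = 16645.
35–54: Wₕ = 0.02234905; term = 0.02234905²·(1 − 0.12634409)·145100/47 = 1.3471882.
55–64: Wₕ = 0.97765095; term = 0.97765095²·(1 − 0.10188656)·139400/1658 = 72.173388.
Sum = 73.520576.
SE = √(73.520576) = 8.5744.

8.5744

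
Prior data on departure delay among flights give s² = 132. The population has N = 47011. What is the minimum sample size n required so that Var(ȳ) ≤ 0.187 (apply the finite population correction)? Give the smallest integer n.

696

Without fpc, n₀ = s²/D = 132/0.187 = 705.8824.
With fpc, (1 − n/N)·s²/n ≤ D requires n ≥ n₀/(1 + n₀/N) = 705.8824/(1 + 705.8824/47011) = 695.4402.
Rounding up, n = 696.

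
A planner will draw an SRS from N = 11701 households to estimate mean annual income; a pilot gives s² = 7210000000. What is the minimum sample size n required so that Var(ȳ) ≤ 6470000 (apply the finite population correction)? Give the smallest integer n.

Without fpc, n₀ = s²/D = 7210000000/6470000 = 1114.3740.
With fpc, (1 − n/N)·s²/n ≤ D requires n ≥ n₀/(1 + n₀/N) = 1114.3740/(1 + 1114.3740/11701) = 1017.4725.
Rounding up, n = 1018.

1018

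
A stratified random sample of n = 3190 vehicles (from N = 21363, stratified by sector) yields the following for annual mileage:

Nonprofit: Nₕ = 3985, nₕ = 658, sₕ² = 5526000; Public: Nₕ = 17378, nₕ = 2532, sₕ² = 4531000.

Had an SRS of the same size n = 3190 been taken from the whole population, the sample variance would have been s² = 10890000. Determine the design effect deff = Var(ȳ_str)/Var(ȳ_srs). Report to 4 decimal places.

0.4324

Var(ȳ_str) = Σ Wₕ²(1−fₕ)sₕ²/nₕ with Wₕ = Nₕ/21363:
  Nonprofit: (3985/21363)²·(1−658/3985)·5526000/658 = 243.97292
  Public: (17378/21363)²·(1−2532/17378)·4531000/2532 = 1011.6147
  → Var(ȳ_str) = 1255.5876.
Var(ȳ_srs) = (1 − 3190/21363)·10890000/3190 = 2904.0332.
deff = 1255.5876 / 2904.0332 = 0.4324.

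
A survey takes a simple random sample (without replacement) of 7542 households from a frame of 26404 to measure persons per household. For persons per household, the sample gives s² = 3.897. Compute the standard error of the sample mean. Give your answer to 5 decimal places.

Under SRS without replacement, Var(ȳ) = (1 − f)·s²/n with f = n/N = 7542/26404 = 0.28563854.
Var(ȳ) = (1 − 0.28563854)·3.897/7542 = 0.71436146·5.1670644 × 10^-4 = 3.6911517 × 10^-4.
SE(ȳ) = √(3.6911517 × 10^-4) = 0.01921.

0.01921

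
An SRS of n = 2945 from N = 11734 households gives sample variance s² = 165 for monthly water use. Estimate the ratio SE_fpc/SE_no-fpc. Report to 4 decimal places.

0.8655

f = n/N = 2945/11734 = 0.25098006.
SE_no-fpc = √(s²/n) = 0.23670058; SE_fpc = √((1−f)s²/n) = 0.20485474.
Ratio = √(1−f) = 0.86545938.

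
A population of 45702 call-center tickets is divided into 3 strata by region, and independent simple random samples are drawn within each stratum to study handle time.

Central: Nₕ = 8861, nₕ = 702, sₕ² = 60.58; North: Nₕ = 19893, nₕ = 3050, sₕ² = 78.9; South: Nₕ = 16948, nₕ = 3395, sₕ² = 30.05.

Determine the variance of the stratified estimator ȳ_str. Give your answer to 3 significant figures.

0.00811

Var(ȳ_str) = Σₕ Wₕ²(1 − fₕ)sₕ²/nₕ with Wₕ = Nₕ/N, N = 45702.
Central: Wₕ = 0.19388648; term = 0.19388648²·(1 − 0.07922356)·60.58/702 = 0.0029870426.
North: Wₕ = 0.43527636; term = 0.43527636²·(1 − 0.15332026)·78.9/3050 = 0.0041497935.
South: Wₕ = 0.37083716; term = 0.37083716²·(1 − 0.20031862)·30.05/3395 = 9.7339291 × 10^-4.
Sum = 0.008110229.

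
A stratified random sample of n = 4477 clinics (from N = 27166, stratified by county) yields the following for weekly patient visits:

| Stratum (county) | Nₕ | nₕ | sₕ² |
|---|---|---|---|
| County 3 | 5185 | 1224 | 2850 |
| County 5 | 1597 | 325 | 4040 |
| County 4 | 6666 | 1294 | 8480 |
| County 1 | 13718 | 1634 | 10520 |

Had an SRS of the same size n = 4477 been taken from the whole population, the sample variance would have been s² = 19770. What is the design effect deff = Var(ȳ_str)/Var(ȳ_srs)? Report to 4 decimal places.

Var(ȳ_str) = Σ Wₕ²(1−fₕ)sₕ²/nₕ with Wₕ = Nₕ/27166:
  County 3: (5185/27166)²·(1−1224/5185)·2850/1224 = 0.064798604
  County 5: (1597/27166)²·(1−325/1597)·4040/325 = 0.034216741
  County 4: (6666/27166)²·(1−1294/6666)·8480/1294 = 0.31798856
  County 1: (13718/27166)²·(1−1634/13718)·10520/1634 = 1.4461516
  → Var(ȳ_str) = 1.8631555.
Var(ȳ_srs) = (1 − 4477/27166)·19770/4477 = 3.6881556.
deff = 1.8631555 / 3.6881556 = 0.5052.

0.5052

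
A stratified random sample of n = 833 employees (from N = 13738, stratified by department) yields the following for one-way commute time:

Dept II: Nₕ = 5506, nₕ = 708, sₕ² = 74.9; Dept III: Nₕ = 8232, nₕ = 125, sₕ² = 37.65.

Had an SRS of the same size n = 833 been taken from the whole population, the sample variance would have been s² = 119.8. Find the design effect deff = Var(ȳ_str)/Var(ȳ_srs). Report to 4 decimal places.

0.8980

Var(ȳ_str) = Σ Wₕ²(1−fₕ)sₕ²/nₕ with Wₕ = Nₕ/13738:
  Dept II: (5506/13738)²·(1−708/5506)·74.9/708 = 0.014808054
  Dept III: (8232/13738)²·(1−125/8232)·37.65/125 = 0.10650585
  → Var(ȳ_str) = 0.1213139.
Var(ȳ_srs) = (1 − 833/13738)·119.8/833 = 0.13509719.
deff = 0.1213139 / 0.13509719 = 0.8980.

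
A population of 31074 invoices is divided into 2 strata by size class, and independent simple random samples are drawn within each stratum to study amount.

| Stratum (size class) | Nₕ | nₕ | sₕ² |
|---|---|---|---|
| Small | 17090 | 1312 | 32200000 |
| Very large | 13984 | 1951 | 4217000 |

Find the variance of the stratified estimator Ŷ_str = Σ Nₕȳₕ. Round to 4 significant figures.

Var(Ŷ_str) = Σₕ Nₕ²(1 − fₕ)sₕ²/nₕ.
Small: 17090²·(1 − 1312/17090)·32200000/1312 = 6.6178368 × 10^12.
Very large: 13984²·(1 − 1951/13984)·4217000/1951 = 3.63707 × 10^11.
Sum = 6.9815438 × 10^12.

6.982 × 10^12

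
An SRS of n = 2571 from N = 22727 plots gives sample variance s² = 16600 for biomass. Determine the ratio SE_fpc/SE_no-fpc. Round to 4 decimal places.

f = n/N = 2571/22727 = 0.11312536.
SE_no-fpc = √(s²/n) = 2.5409903; SE_fpc = √((1−f)s²/n) = 2.3929528.
Ratio = √(1−f) = 0.94174022.

0.9417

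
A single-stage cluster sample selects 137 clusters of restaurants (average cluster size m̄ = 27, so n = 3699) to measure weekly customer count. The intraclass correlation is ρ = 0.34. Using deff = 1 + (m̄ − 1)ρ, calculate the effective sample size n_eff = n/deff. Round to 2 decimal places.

375.91

deff = 1 + (27 − 1)·0.34 = 1 + 8.84 = 9.84.
n_eff = 3699 / 9.84 = 375.91.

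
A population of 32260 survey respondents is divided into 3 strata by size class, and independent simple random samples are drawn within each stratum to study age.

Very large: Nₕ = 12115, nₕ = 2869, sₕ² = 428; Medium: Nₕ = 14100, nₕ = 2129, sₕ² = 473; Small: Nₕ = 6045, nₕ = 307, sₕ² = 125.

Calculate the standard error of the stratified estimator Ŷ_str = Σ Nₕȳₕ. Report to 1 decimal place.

Var(Ŷ_str) = Σₕ Nₕ²(1 − fₕ)sₕ²/nₕ.
Very large: 12115²·(1 − 2869/12115)·428/2869 = 1.6710542 × 10^7.
Medium: 14100²·(1 − 2129/14100)·473/2129 = 3.7500324 × 10^7.
Small: 6045²·(1 − 307/6045)·125/307 = 1.412305 × 10^7.
Sum = 6.8333916 × 10^7.
SE = √(6.8333916 × 10^7) = 8266.4.

8266.4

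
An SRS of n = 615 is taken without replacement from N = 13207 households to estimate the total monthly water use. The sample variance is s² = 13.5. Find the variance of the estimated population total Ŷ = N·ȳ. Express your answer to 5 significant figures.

Var(Ŷ) = N²·Var(ȳ) = N²·(1 − n/N)·s²/n.
f = 615/13207 = 0.04656621; Var(ȳ) = 0.95343379·13.5/615 = 0.020929034.
Var(Ŷ) = 13207² · 0.020929034 = 3.6505436 × 10^6.

3.6505 × 10^6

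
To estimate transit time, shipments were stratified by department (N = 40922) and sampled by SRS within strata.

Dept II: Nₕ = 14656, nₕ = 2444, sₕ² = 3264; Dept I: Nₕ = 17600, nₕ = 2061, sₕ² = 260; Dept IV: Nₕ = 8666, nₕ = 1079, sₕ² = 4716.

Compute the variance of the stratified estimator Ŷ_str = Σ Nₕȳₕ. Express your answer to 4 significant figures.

Var(Ŷ_str) = Σₕ Nₕ²(1 − fₕ)sₕ²/nₕ.
Dept II: 14656²·(1 − 2444/14656)·3264/2444 = 2.3902933 × 10^8.
Dept I: 17600²·(1 − 2061/17600)·260/2061 = 3.4500953 × 10^7.
Dept IV: 8666²·(1 − 1079/8666)·4716/1079 = 2.873698 × 10^8.
Sum = 5.6090008 × 10^8.

5.609 × 10^8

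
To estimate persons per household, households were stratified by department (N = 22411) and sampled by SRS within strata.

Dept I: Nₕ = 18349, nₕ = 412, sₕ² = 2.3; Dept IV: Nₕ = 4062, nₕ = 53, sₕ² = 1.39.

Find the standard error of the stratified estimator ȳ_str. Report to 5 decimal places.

0.06715

Var(ȳ_str) = Σₕ Wₕ²(1 − fₕ)sₕ²/nₕ with Wₕ = Nₕ/N, N = 22411.
Dept I: Wₕ = 0.81874972; term = 0.81874972²·(1 − 0.02245354)·2.3/412 = 0.0036582245.
Dept IV: Wₕ = 0.18125028; term = 0.18125028²·(1 − 0.01304776)·1.39/53 = 8.5033966 × 10^-4.
Sum = 0.0045085642.
SE = √(0.0045085642) = 0.06715.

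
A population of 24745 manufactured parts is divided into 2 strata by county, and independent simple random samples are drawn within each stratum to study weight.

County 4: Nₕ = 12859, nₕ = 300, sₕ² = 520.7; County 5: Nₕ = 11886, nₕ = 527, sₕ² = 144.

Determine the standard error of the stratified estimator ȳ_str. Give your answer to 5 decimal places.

Var(ȳ_str) = Σₕ Wₕ²(1 − fₕ)sₕ²/nₕ with Wₕ = Nₕ/N, N = 24745.
County 4: Wₕ = 0.51966054; term = 0.51966054²·(1 − 0.02332996)·520.7/300 = 0.45777668.
County 5: Wₕ = 0.48033946; term = 0.48033946²·(1 − 0.04433788)·144/527 = 0.060249408.
Sum = 0.51802609.
SE = √(0.51802609) = 0.71974.

0.71974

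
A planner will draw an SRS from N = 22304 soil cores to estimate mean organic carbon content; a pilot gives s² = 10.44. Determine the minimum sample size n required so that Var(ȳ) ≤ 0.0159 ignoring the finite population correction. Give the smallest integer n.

Without fpc, n₀ = s²/D = 10.44/0.0159 = 656.6038.
Rounding up, n = 657.

657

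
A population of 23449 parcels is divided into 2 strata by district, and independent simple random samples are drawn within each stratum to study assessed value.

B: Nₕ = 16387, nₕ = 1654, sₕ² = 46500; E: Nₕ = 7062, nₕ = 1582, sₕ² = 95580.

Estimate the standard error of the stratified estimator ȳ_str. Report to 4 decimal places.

Var(ȳ_str) = Σₕ Wₕ²(1 − fₕ)sₕ²/nₕ with Wₕ = Nₕ/N, N = 23449.
B: Wₕ = 0.69883577; term = 0.69883577²·(1 − 0.10093367)·46500/1654 = 12.3441.
E: Wₕ = 0.30116423; term = 0.30116423²·(1 − 0.22401586)·95580/1582 = 4.2522635.
Sum = 16.596364.
SE = √(16.596364) = 4.0739.

4.0739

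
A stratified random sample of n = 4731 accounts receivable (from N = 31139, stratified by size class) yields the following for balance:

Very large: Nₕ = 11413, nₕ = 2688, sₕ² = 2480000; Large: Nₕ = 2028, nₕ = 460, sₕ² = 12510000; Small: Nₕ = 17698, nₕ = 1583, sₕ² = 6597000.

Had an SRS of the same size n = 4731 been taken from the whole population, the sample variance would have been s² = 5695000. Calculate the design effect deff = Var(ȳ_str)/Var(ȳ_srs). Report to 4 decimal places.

Var(ȳ_str) = Σ Wₕ²(1−fₕ)sₕ²/nₕ with Wₕ = Nₕ/31139:
  Very large: (11413/31139)²·(1−2688/11413)·2480000/2688 = 94.74981
  Large: (2028/31139)²·(1−460/2028)·12510000/460 = 89.187536
  Small: (17698/31139)²·(1−1583/17698)·6597000/1583 = 1225.775
  → Var(ȳ_str) = 1409.7123.
Var(ȳ_srs) = (1 − 4731/31139)·5695000/4731 = 1020.8728.
deff = 1409.7123 / 1020.8728 = 1.3809.

1.3809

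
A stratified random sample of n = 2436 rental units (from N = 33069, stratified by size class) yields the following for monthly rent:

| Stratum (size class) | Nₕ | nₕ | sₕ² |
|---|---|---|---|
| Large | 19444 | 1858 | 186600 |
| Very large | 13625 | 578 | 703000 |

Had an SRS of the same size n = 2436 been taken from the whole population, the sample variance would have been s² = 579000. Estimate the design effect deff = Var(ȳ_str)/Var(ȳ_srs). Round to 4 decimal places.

1.0406

Var(ȳ_str) = Σ Wₕ²(1−fₕ)sₕ²/nₕ with Wₕ = Nₕ/33069:
  Large: (19444/33069)²·(1−1858/19444)·186600/1858 = 31.403387
  Very large: (13625/33069)²·(1−578/13625)·703000/578 = 197.71178
  → Var(ȳ_str) = 229.11517.
Var(ȳ_srs) = (1 − 2436/33069)·579000/2436 = 220.17588.
deff = 229.11517 / 220.17588 = 1.0406.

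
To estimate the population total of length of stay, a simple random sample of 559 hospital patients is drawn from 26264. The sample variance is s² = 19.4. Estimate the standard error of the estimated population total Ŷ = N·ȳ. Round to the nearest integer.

4840

Var(Ŷ) = N²·Var(ȳ) = N²·(1 − n/N)·s²/n.
f = 559/26264 = 0.02128389; Var(ȳ) = 0.97871611·19.4/559 = 0.033966176.
Var(Ŷ) = 26264² · 0.033966176 = 2.342979 × 10^7.
SE(Ŷ) = √(2.342979 × 10^7) = 4840.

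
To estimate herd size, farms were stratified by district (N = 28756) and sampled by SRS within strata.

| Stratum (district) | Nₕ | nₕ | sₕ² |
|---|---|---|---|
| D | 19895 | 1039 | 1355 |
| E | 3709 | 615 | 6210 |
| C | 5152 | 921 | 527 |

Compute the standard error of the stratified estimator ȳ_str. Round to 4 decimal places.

Var(ȳ_str) = Σₕ Wₕ²(1 − fₕ)sₕ²/nₕ with Wₕ = Nₕ/N, N = 28756.
D: Wₕ = 0.69185561; term = 0.69185561²·(1 − 0.05222418)·1355/1039 = 0.59164379.
E: Wₕ = 0.12898178; term = 0.12898178²·(1 − 0.16581289)·6210/615 = 0.14013179.
C: Wₕ = 0.17916261; term = 0.17916261²·(1 − 0.17876553)·527/921 = 0.015083875.
Sum = 0.74685946.
SE = √(0.74685946) = 0.8642.

0.8642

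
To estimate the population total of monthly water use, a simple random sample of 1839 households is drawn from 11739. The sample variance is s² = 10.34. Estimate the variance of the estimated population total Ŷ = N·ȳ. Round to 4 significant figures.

Var(Ŷ) = N²·Var(ȳ) = N²·(1 − n/N)·s²/n.
f = 1839/11739 = 0.15665730; Var(ȳ) = 0.84334270·10.34/1839 = 0.0047417964.
Var(Ŷ) = 11739² · 0.0047417964 = 653439.08.

653400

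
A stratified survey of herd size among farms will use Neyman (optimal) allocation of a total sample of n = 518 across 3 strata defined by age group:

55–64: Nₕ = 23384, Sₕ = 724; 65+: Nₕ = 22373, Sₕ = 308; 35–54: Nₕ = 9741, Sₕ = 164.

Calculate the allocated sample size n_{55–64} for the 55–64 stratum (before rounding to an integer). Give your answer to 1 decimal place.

Neyman allocation: nₕ = n·NₕSₕ / Σⱼ NⱼSⱼ.
Σ NⱼSⱼ = 23384·724 + 22373·308 + 9741·164 = 2.5418424 × 10^7.
n_{55–64} = 518·23384·724 / (2.5418424 × 10^7) = 345.0.

345.0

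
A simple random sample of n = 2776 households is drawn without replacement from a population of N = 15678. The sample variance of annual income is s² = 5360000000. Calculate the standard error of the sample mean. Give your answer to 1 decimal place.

1260.5

Under SRS without replacement, Var(ȳ) = (1 − f)·s²/n with f = n/N = 2776/15678 = 0.17706340.
Var(ȳ) = (1 − 0.17706340)·5360000000/2776 = 0.82293660·1.9308357 × 10^6 = 1.5889554 × 10^6.
SE(ȳ) = √(1.5889554 × 10^6) = 1260.5.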